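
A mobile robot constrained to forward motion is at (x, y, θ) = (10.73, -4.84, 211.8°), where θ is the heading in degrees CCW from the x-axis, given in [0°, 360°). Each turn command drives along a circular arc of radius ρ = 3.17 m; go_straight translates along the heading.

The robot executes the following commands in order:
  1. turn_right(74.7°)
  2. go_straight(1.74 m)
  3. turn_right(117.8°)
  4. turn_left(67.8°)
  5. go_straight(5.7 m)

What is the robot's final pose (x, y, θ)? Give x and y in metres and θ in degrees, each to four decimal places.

(9.1438, 10.5546, 87.1000°)

set_pose: (x, y, θ) = (10.7300, -4.8400, 211.8000°), ρ = 3.17
turn_right(74.7°): centre at ρ to the right, rotate −74.7° → (6.9017, -4.4680, 137.1000°)
go_straight(1.74): x += 1.74·cos θ, y += 1.74·sin θ → (5.6270, -3.2835, 137.1000°)
turn_right(117.8°): centre at ρ to the right, rotate −117.8° → (6.7372, 2.0305, 19.3000°)
turn_left(67.8°): centre at ρ to the left, rotate +67.8° → (8.8554, 4.8619, 87.1000°)
go_straight(5.7): x += 5.7·cos θ, y += 5.7·sin θ → (9.1438, 10.5546, 87.1000°)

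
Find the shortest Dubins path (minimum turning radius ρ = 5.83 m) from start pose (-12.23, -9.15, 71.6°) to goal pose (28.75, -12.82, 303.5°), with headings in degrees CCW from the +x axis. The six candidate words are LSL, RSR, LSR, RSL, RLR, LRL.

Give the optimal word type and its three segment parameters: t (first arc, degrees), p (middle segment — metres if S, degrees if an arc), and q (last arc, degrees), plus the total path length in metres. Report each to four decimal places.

RSR: t = 80.9708°, p = 31.0002 m, q = 47.1292°, L = 44.0347 m

Let ψ = atan2(Δy, Δx) = atan2(-3.67, 40.98) = -5.1175° be the start→goal bearing.
Normalize: d = |goal − start| / ρ = 41.144007/5.83 = 7.057291, α = (θ_start − ψ) mod 360° = 76.7175° = 1.338973 rad, β = (θ_goal − ψ) mod 360° = 308.6175° = 5.386392 rad.
Common terms: sin α = 0.973249, cos α = 0.229752, sin β = -0.781330, cos β = 0.624119, cos(α−β) = -0.617036, d² = 49.805357. Work in radians in the unit-radius frame; every candidate has L = ρ·(t + p + q).
LSL: p² = 2 + d² − 2cos(α−β) + 2d(sin α − sin β) = 77.804576; p = √p² = 8.820690; φ = atan2(cos β − cos α, d + sin α − sin β) = 0.044724 rad; t = (φ − α) mod 2π = 4.988936 rad, q = (β − φ) mod 2π = 5.341668 rad → L = 5.83·(4.988936 + 8.820690 + 5.341668) = 5.83·19.151294 = 111.652044 m
RSR: p² = 2 + d² − 2cos(α−β) + 2d(sin β − sin α) = 28.274282; p = √p² = 5.317357; φ = atan2(cos α − cos β, d − sin α + sin β) = -0.074234 rad; t = (α − φ) mod 2π = 1.413207 rad, q = (φ − β) mod 2π = 0.822559 rad → L = 5.83·(1.413207 + 5.317357 + 0.822559) = 5.83·7.553123 = 44.034710 m
LSR: p² = d² − 2 + 2cos(α−β) + 2d(sin α + sin β) = 49.280149; p = √p² = 7.019982; φ = atan2(−cos α − cos β, d + sin α + sin β) − atan2(−2, p) = 0.160300 rad; t = (φ − α) mod 2π = 5.104512 rad, q = (φ − β) mod 2π = 1.057093 rad → L = 5.83·(5.104512 + 7.019982 + 1.057093) = 5.83·13.181587 = 76.848652 m
RSL: p² = d² − 2 + 2cos(α−β) − 2d(sin α + sin β) = 43.862421; p = √p² = 6.622871; φ = atan2(cos α + cos β, d − sin α − sin β) − atan2(2, p) = -0.169538 rad; t = (α − φ) mod 2π = 1.508511 rad, q = (β − φ) mod 2π = 5.555930 rad → L = 5.83·(1.508511 + 6.622871 + 5.555930) = 5.83·13.687312 = 79.797027 m
RLR: c = (6 − d² + 2cos(α−β) + 2d(sin α − sin β))/8 = -2.534285, |c| > 1 → infeasible
LRL: c = (6 − d² + 2cos(α−β) − 2d(sin α − sin β))/8 = -8.725572, |c| > 1 → infeasible
Shortest: RSR with L = 44.034710 m ≈ 44.0347 m
Convert RSR to answer units (arcs ×180/π): t = 1.413207·180/π = 80.9708°, p = ρ·p = 5.83·5.317357 = 31.0002 m, q = 0.822559·180/π = 47.1292°, L = 44.0347 m.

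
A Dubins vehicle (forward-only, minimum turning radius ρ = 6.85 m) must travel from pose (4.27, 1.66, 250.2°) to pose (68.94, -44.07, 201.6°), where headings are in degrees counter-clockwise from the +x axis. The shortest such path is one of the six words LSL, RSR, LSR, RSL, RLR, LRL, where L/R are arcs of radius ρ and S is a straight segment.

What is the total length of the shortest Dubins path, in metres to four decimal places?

92.3275 m

Let ψ = atan2(Δy, Δx) = atan2(-45.73, 64.67) = -35.2652° be the start→goal bearing.
Normalize: d = |goal − start| / ρ = 79.205062/6.85 = 11.562783, α = (θ_start − ψ) mod 360° = 285.4652° = 4.982308 rad, β = (θ_goal − ψ) mod 360° = 236.8652° = 4.134078 rad.
Common terms: sin α = -0.963792, cos α = 0.266653, sin β = -0.837387, cos β = -0.546610, cos(α−β) = 0.661312, d² = 133.697944. Work in radians in the unit-radius frame; every candidate has L = ρ·(t + p + q).
LSL: p² = 2 + d² − 2cos(α−β) + 2d(sin α − sin β) = 131.452123; p = √p² = 11.465257; φ = atan2(cos β − cos α, d + sin α − sin β) = -0.070993 rad; t = (φ − α) mod 2π = 1.229885 rad, q = (β − φ) mod 2π = 4.205070 rad → L = 6.85·(1.229885 + 11.465257 + 4.205070) = 6.85·16.900213 = 115.766456 m
RSR: p² = 2 + d² − 2cos(α−β) + 2d(sin β − sin α) = 137.298518; p = √p² = 11.717445; φ = atan2(cos α − cos β, d − sin α + sin β) = 0.069462 rad; t = (α − φ) mod 2π = 4.912846 rad, q = (φ − β) mod 2π = 2.218569 rad → L = 6.85·(4.912846 + 11.717445 + 2.218569) = 6.85·18.848860 = 129.114693 m
LSR: p² = d² − 2 + 2cos(α−β) + 2d(sin α + sin β) = 91.367272; p = √p² = 9.558623; φ = atan2(−cos α − cos β, d + sin α + sin β) − atan2(−2, p) = 0.234931 rad; t = (φ − α) mod 2π = 1.535808 rad, q = (φ − β) mod 2π = 2.384038 rad → L = 6.85·(1.535808 + 9.558623 + 2.384038) = 6.85·13.478470 = 92.327518 m
RSL: p² = d² − 2 + 2cos(α−β) − 2d(sin α + sin β) = 174.673864; p = √p² = 13.216424; φ = atan2(cos α + cos β, d − sin α − sin β) − atan2(2, p) = -0.171133 rad; t = (α − φ) mod 2π = 5.153441 rad, q = (β − φ) mod 2π = 4.305211 rad → L = 6.85·(5.153441 + 13.216424 + 4.305211) = 6.85·22.675076 = 155.324270 m
RLR: c = (6 − d² + 2cos(α−β) + 2d(sin α − sin β))/8 = -16.162315, |c| > 1 → infeasible
LRL: c = (6 − d² + 2cos(α−β) − 2d(sin α − sin β))/8 = -15.431515, |c| > 1 → infeasible
Shortest: LSR with L = 92.327518 m ≈ 92.3275 m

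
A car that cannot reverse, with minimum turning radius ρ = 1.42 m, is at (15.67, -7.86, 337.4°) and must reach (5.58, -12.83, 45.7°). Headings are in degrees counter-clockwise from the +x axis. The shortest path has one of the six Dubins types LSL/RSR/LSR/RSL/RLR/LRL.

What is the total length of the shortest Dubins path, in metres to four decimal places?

16.9431 m

Let ψ = atan2(Δy, Δx) = atan2(-4.97, -10.09) = -153.7767° be the start→goal bearing.
Normalize: d = |goal − start| / ρ = 11.247622/1.42 = 7.920861, α = (θ_start − ψ) mod 360° = 131.1767° = 2.289465 rad, β = (θ_goal − ψ) mod 360° = 199.4767° = 3.481525 rad.
Common terms: sin α = 0.752683, cos α = -0.658383, sin β = -0.333423, cos β = -0.942777, cos(α−β) = 0.369747, d² = 62.740032. Work in radians in the unit-radius frame; every candidate has L = ρ·(t + p + q).
LSL: p² = 2 + d² − 2cos(α−β) + 2d(sin α − sin β) = 81.206327; p = √p² = 9.011455; φ = atan2(cos β − cos α, d + sin α − sin β) = -0.031564 rad; t = (φ − α) mod 2π = 3.962156 rad, q = (β − φ) mod 2π = 3.513089 rad → L = 1.42·(3.962156 + 9.011455 + 3.513089) = 1.42·16.486701 = 23.411115 m
RSR: p² = 2 + d² − 2cos(α−β) + 2d(sin β − sin α) = 46.794749; p = √p² = 6.840669; φ = atan2(cos α − cos β, d − sin α + sin β) = 0.041586 rad; t = (α − φ) mod 2π = 2.247879 rad, q = (φ − β) mod 2π = 2.843247 rad → L = 1.42·(2.247879 + 6.840669 + 2.843247) = 1.42·11.931794 = 16.943148 m
LSR: p² = d² − 2 + 2cos(α−β) + 2d(sin α + sin β) = 68.121326; p = √p² = 8.253564; φ = atan2(−cos α − cos β, d + sin α + sin β) − atan2(−2, p) = 0.427412 rad; t = (φ − α) mod 2π = 4.421133 rad, q = (φ − β) mod 2π = 3.229073 rad → L = 1.42·(4.421133 + 8.253564 + 3.229073) = 1.42·15.903770 = 22.583353 m
RSL: p² = d² − 2 + 2cos(α−β) − 2d(sin α + sin β) = 54.837724; p = √p² = 7.405250; φ = atan2(cos α + cos β, d − sin α − sin β) − atan2(2, p) = -0.474072 rad; t = (α − φ) mod 2π = 2.763537 rad, q = (β − φ) mod 2π = 3.955597 rad → L = 1.42·(2.763537 + 7.405250 + 3.955597) = 1.42·14.124384 = 20.056625 m
RLR: c = (6 − d² + 2cos(α−β) + 2d(sin α − sin β))/8 = -4.849344, |c| > 1 → infeasible
LRL: c = (6 − d² + 2cos(α−β) − 2d(sin α − sin β))/8 = -9.150791, |c| > 1 → infeasible
Shortest: RSR with L = 16.943148 m ≈ 16.9431 m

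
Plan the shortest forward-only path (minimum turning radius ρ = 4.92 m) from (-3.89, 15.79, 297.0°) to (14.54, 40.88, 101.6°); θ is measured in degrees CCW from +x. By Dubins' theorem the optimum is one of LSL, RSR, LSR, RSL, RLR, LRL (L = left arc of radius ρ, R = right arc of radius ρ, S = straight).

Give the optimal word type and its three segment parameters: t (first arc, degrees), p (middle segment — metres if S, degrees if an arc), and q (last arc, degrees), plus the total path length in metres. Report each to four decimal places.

Let ψ = atan2(Δy, Δx) = atan2(25.09, 18.43) = 53.7006° be the start→goal bearing.
Normalize: d = |goal − start| / ρ = 31.131543/4.92 = 6.327549, α = (θ_start − ψ) mod 360° = 243.2994° = 4.246375 rad, β = (θ_goal − ψ) mod 360° = 47.8994° = 0.836001 rad.
Common terms: sin α = -0.893366, cos α = -0.449329, sin β = 0.741968, cos β = 0.670435, cos(α−β) = -0.964095, d² = 40.037883. Work in radians in the unit-radius frame; every candidate has L = ρ·(t + p + q).
LSL: p² = 2 + d² − 2cos(α−β) + 2d(sin α − sin β) = 23.270753; p = √p² = 4.823977; φ = atan2(cos β − cos α, d + sin α − sin β) = 0.234261 rad; t = (φ − α) mod 2π = 2.271072 rad, q = (β − φ) mod 2π = 0.601740 rad → L = 4.92·(2.271072 + 4.823977 + 0.601740) = 4.92·7.696789 = 37.868201 m
RSR: p² = 2 + d² − 2cos(α−β) + 2d(sin β − sin α) = 64.661394; p = √p² = 8.041231; φ = atan2(cos α − cos β, d − sin α + sin β) = -0.139707 rad; t = (α − φ) mod 2π = 4.386082 rad, q = (φ − β) mod 2π = 5.307477 rad → L = 4.92·(4.386082 + 8.041231 + 5.307477) = 4.92·17.734790 = 87.255165 m
LSR: p² = d² − 2 + 2cos(α−β) + 2d(sin α + sin β) = 34.193734; p = √p² = 5.847541; φ = atan2(−cos α − cos β, d + sin α + sin β) − atan2(−2, p) = 0.293767 rad; t = (φ − α) mod 2π = 2.330578 rad, q = (φ − β) mod 2π = 5.740951 rad → L = 4.92·(2.330578 + 5.847541 + 5.740951) = 4.92·13.919070 = 68.481822 m
RSL: p² = d² − 2 + 2cos(α−β) − 2d(sin α + sin β) = 38.025649; p = √p² = 6.166494; φ = atan2(cos α + cos β, d − sin α − sin β) − atan2(2, p) = -0.279515 rad; t = (α − φ) mod 2π = 4.525890 rad, q = (β − φ) mod 2π = 1.115517 rad → L = 4.92·(4.525890 + 6.166494 + 1.115517) = 4.92·11.807901 = 58.094872 m
RLR: c = (6 − d² + 2cos(α−β) + 2d(sin α − sin β))/8 = -7.082674, |c| > 1 → infeasible
LRL: c = (6 − d² + 2cos(α−β) − 2d(sin α − sin β))/8 = -1.908844, |c| > 1 → infeasible
Shortest: LSL with L = 37.868201 m ≈ 37.8682 m
Convert LSL to answer units (arcs ×180/π): t = 2.271072·180/π = 130.1228°, p = ρ·p = 4.92·4.823977 = 23.7340 m, q = 0.601740·180/π = 34.4772°, L = 37.8682 m.

LSL: t = 130.1228°, p = 23.7340 m, q = 34.4772°, L = 37.8682 m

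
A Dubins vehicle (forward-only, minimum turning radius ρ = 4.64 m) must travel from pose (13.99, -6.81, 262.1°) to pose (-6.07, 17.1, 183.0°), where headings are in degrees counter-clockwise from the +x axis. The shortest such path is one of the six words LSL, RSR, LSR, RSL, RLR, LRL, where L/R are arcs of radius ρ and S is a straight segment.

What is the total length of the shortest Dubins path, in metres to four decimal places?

Let ψ = atan2(Δy, Δx) = atan2(23.91, -20.06) = 129.9960° be the start→goal bearing.
Normalize: d = |goal − start| / ρ = 31.210442/4.64 = 6.726388, α = (θ_start − ψ) mod 360° = 132.1040° = 2.305650 rad, β = (θ_goal − ψ) mod 360° = 53.0040° = 0.925095 rad.
Common terms: sin α = 0.741929, cos α = -0.670479, sin β = 0.798678, cos β = 0.601759, cos(α−β) = 0.189095, d² = 45.244301. Work in radians in the unit-radius frame; every candidate has L = ρ·(t + p + q).
LSL: p² = 2 + d² − 2cos(α−β) + 2d(sin α − sin β) = 46.102674; p = √p² = 6.789895; φ = atan2(cos β − cos α, d + sin α − sin β) = 0.188486 rad; t = (φ − α) mod 2π = 4.166021 rad, q = (β − φ) mod 2π = 0.736609 rad → L = 4.64·(4.166021 + 6.789895 + 0.736609) = 4.64·11.692525 = 54.253315 m
RSR: p² = 2 + d² − 2cos(α−β) + 2d(sin β − sin α) = 47.629546; p = √p² = 6.901416; φ = atan2(cos α − cos β, d − sin α + sin β) = -0.185405 rad; t = (α − φ) mod 2π = 2.491055 rad, q = (φ − β) mod 2π = 5.172685 rad → L = 4.64·(2.491055 + 6.901416 + 5.172685) = 4.64·14.565157 = 67.582329 m
LSR: p² = d² − 2 + 2cos(α−β) + 2d(sin α + sin β) = 64.347927; p = √p² = 8.021716; φ = atan2(−cos α − cos β, d + sin α + sin β) − atan2(−2, p) = 0.252654 rad; t = (φ − α) mod 2π = 4.230189 rad, q = (φ − β) mod 2π = 5.610744 rad → L = 4.64·(4.230189 + 8.021716 + 5.610744) = 4.64·17.862649 = 82.882692 m
RSL: p² = d² − 2 + 2cos(α−β) − 2d(sin α + sin β) = 22.897056; p = √p² = 4.785087; φ = atan2(cos α + cos β, d − sin α − sin β) − atan2(2, p) = -0.409148 rad; t = (α − φ) mod 2π = 2.714798 rad, q = (β − φ) mod 2π = 1.334243 rad → L = 4.64·(2.714798 + 4.785087 + 1.334243) = 4.64·8.834128 = 40.990355 m
RLR: c = (6 − d² + 2cos(α−β) + 2d(sin α − sin β))/8 = -4.953693, |c| > 1 → infeasible
LRL: c = (6 − d² + 2cos(α−β) − 2d(sin α − sin β))/8 = -4.762834, |c| > 1 → infeasible
Shortest: RSL with L = 40.990355 m ≈ 40.9904 m

40.9904 m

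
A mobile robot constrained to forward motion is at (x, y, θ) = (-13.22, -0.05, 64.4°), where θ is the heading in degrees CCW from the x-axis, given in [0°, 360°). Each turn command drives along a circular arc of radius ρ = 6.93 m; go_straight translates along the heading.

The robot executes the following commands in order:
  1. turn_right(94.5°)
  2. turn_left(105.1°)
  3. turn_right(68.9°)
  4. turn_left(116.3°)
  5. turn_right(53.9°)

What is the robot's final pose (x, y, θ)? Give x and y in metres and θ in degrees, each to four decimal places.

(17.1501, 29.1073, 68.5000°)

set_pose: (x, y, θ) = (-13.2200, -0.0500, 64.4000°), ρ = 6.93
turn_right(94.5°): centre at ρ to the right, rotate −94.5° → (-3.4948, 2.9511, -30.1000° ≡ 329.9000°)
turn_left(105.1°): centre at ρ to the left, rotate +105.1° → (6.6745, 7.1530, 435.0000° ≡ 75.0000°)
turn_right(68.9°): centre at ρ to the right, rotate −68.9° → (12.6320, 12.2502, 6.1000°)
turn_left(116.3°): centre at ρ to the left, rotate +116.3° → (17.7467, 22.8542, 122.4000°)
turn_right(53.9°): centre at ρ to the right, rotate −53.9° → (17.1501, 29.1073, 68.5000°)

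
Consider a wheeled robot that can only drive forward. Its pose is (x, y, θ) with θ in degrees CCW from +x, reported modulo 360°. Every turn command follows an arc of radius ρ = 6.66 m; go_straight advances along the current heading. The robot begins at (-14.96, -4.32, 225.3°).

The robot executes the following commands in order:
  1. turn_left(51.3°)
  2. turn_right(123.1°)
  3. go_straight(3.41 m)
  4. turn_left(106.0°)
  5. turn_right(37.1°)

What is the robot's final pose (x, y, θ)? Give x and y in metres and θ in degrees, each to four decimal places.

set_pose: (x, y, θ) = (-14.9600, -4.3200, 225.3000°), ρ = 6.66
turn_left(51.3°): centre at ρ to the left, rotate +51.3° → (-16.8419, -9.7701, 276.6000°)
turn_right(123.1°): centre at ρ to the right, rotate −123.1° → (-26.4295, -16.4958, 153.5000°)
go_straight(3.41): x += 3.41·cos θ, y += 3.41·sin θ → (-29.4812, -14.9743, 153.5000°)
turn_left(106.0°): centre at ρ to the left, rotate +106.0° → (-39.0014, -19.7209, 259.5000°)
turn_right(37.1°): centre at ρ to the right, rotate −37.1° → (-41.0590, -23.4253, 222.4000°)

(-41.0590, -23.4253, 222.4000°)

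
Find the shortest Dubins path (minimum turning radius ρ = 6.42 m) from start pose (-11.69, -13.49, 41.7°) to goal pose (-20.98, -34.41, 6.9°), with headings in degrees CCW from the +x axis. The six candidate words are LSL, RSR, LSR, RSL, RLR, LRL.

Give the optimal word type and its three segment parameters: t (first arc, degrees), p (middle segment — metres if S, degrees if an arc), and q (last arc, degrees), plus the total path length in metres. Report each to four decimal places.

Let ψ = atan2(Δy, Δx) = atan2(-20.92, -9.29) = -113.9447° be the start→goal bearing.
Normalize: d = |goal − start| / ρ = 22.889965/6.42 = 3.565415, α = (θ_start − ψ) mod 360° = 155.6447° = 2.716512 rad, β = (θ_goal − ψ) mod 360° = 120.8447° = 2.109138 rad.
Common terms: sin α = 0.412394, cos α = -0.911006, sin β = 0.858560, cos β = -0.512713, cos(α−β) = 0.821149, d² = 12.712185. Work in radians in the unit-radius frame; every candidate has L = ρ·(t + p + q).
LSL: p² = 2 + d² − 2cos(α−β) + 2d(sin α − sin β) = 9.888350; p = √p² = 3.144575; φ = atan2(cos β − cos α, d + sin α − sin β) = 0.127001 rad; t = (φ − α) mod 2π = 3.693674 rad, q = (β − φ) mod 2π = 1.982136 rad → L = 6.42·(3.693674 + 3.144575 + 1.982136) = 6.42·8.820385 = 56.626875 m
RSR: p² = 2 + d² − 2cos(α−β) + 2d(sin β − sin α) = 16.251423; p = √p² = 4.031305; φ = atan2(cos α − cos β, d − sin α + sin β) = -0.098961 rad; t = (α − φ) mod 2π = 2.815474 rad, q = (φ − β) mod 2π = 4.075086 rad → L = 6.42·(2.815474 + 4.031305 + 4.075086) = 6.42·10.921865 = 70.118375 m
LSR: p² = d² − 2 + 2cos(α−β) + 2d(sin α + sin β) = 21.417441; p = √p² = 4.627898; φ = atan2(−cos α − cos β, d + sin α + sin β) − atan2(−2, p) = 0.694212 rad; t = (φ − α) mod 2π = 4.260884 rad, q = (φ − β) mod 2π = 4.868259 rad → L = 6.42·(4.260884 + 4.627898 + 4.868259) = 6.42·13.757042 = 88.320207 m
RSL: p² = d² − 2 + 2cos(α−β) − 2d(sin α + sin β) = 3.291526; p = √p² = 1.814256; φ = atan2(cos α + cos β, d − sin α − sin β) − atan2(2, p) = -1.389415 rad; t = (α − φ) mod 2π = 4.105928 rad, q = (β − φ) mod 2π = 3.498553 rad → L = 6.42·(4.105928 + 1.814256 + 3.498553) = 6.42·9.418738 = 60.468295 m
RLR: c = (6 − d² + 2cos(α−β) + 2d(sin α − sin β))/8 = -1.031428, |c| > 1 → infeasible
LRL: c = (6 − d² + 2cos(α−β) − 2d(sin α − sin β))/8 = -0.236044; p = 2π − arccos c = 4.474096 rad; φ = atan2(cos β − cos α, d + sin α − sin β) = 0.127001 rad; t = (φ − α + p/2) mod 2π = 5.930723 rad, q = (β − α − t + p) mod 2π = 4.219185 rad → L = 6.42·(5.930723 + 4.474096 + 4.219185) = 6.42·14.624004 = 93.886103 m
Shortest: LSL with L = 56.626875 m ≈ 56.6269 m
Convert LSL to answer units (arcs ×180/π): t = 3.693674·180/π = 211.6319°, p = ρ·p = 6.42·3.144575 = 20.1882 m, q = 1.982136·180/π = 113.5681°, L = 56.6269 m.

LSL: t = 211.6319°, p = 20.1882 m, q = 113.5681°, L = 56.6269 m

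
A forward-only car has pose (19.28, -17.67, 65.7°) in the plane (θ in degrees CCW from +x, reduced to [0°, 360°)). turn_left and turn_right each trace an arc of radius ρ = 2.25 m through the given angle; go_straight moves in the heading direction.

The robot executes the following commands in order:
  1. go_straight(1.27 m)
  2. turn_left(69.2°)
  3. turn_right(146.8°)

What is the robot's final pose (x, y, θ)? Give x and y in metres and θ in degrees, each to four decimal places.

(21.4035, -10.2085, 348.1000°)

set_pose: (x, y, θ) = (19.2800, -17.6700, 65.7000°), ρ = 2.25
go_straight(1.27): x += 1.27·cos θ, y += 1.27·sin θ → (19.8026, -16.5125, 65.7000°)
turn_left(69.2°): centre at ρ to the left, rotate +69.2° → (19.3457, -13.9984, 134.9000°)
turn_right(146.8°): centre at ρ to the right, rotate −146.8° → (21.4035, -10.2085, -11.9000° ≡ 348.1000°)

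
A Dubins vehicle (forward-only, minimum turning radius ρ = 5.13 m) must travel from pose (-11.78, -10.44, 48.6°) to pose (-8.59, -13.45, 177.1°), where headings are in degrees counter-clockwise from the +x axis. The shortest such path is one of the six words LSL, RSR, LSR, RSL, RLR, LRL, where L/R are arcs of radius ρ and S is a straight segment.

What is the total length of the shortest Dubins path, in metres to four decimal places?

29.1743 m

Let ψ = atan2(Δy, Δx) = atan2(-3.01, 3.19) = -43.3370° be the start→goal bearing.
Normalize: d = |goal − start| / ρ = 4.385909/5.13 = 0.854953, α = (θ_start − ψ) mod 360° = 91.9370° = 1.604604 rad, β = (θ_goal − ψ) mod 360° = 220.4370° = 3.847352 rad.
Common terms: sin α = 0.999429, cos α = -0.033801, sin β = -0.648612, cos β = -0.761119, cos(α−β) = -0.622515, d² = 0.730945. Work in radians in the unit-radius frame; every candidate has L = ρ·(t + p + q).
LSL: p² = 2 + d² − 2cos(α−β) + 2d(sin α − sin β) = 6.793969; p = √p² = 2.606524; φ = atan2(cos β − cos α, d + sin α − sin β) = -0.282792 rad; t = (φ − α) mod 2π = 4.395790 rad, q = (β − φ) mod 2π = 4.130144 rad → L = 5.13·(4.395790 + 2.606524 + 4.130144) = 5.13·11.132458 = 57.109508 m
RSR: p² = 2 + d² − 2cos(α−β) + 2d(sin β − sin α) = 1.157979; p = √p² = 1.076094; φ = atan2(cos α − cos β, d − sin α + sin β) = 2.399426 rad; t = (α − φ) mod 2π = 5.488364 rad, q = (φ − β) mod 2π = 4.835259 rad → L = 5.13·(5.488364 + 1.076094 + 4.835259) = 5.13·11.399717 = 58.480548 m
LSR: p² = d² − 2 + 2cos(α−β) + 2d(sin α + sin β) = -1.914221 < 0 → infeasible
RSL: p² = d² − 2 + 2cos(α−β) − 2d(sin α + sin β) = -3.113948 < 0 → infeasible
RLR: c = (6 − d² + 2cos(α−β) + 2d(sin α − sin β))/8 = 0.855253; p = 2π − arccos c = 5.738427 rad; φ = atan2(cos α − cos β, d − sin α + sin β) = 2.399426 rad; t = (α − φ + p/2) mod 2π = 2.074392 rad, q = (α − β − t + p) mod 2π = 1.421287 rad → L = 5.13·(2.074392 + 5.738427 + 1.421287) = 5.13·9.234106 = 47.370964 m
LRL: c = (6 − d² + 2cos(α−β) − 2d(sin α − sin β))/8 = 0.150754; p = 2π − arccos c = 4.863720 rad; φ = atan2(cos β − cos α, d + sin α − sin β) = -0.282792 rad; t = (φ − α + p/2) mod 2π = 0.544464 rad, q = (β − α − t + p) mod 2π = 0.278818 rad → L = 5.13·(0.544464 + 4.863720 + 0.278818) = 5.13·5.687002 = 29.174322 m
Shortest: LRL with L = 29.174322 m ≈ 29.1743 m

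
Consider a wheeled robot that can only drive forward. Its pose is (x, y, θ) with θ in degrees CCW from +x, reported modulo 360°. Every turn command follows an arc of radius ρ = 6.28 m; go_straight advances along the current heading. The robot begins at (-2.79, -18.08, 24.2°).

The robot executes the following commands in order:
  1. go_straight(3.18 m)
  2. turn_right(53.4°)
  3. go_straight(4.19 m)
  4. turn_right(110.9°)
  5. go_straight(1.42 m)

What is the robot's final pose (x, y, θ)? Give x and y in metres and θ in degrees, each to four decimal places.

(9.2813, -30.2773, 219.9000°)

set_pose: (x, y, θ) = (-2.7900, -18.0800, 24.2000°), ρ = 6.28
go_straight(3.18): x += 3.18·cos θ, y += 3.18·sin θ → (0.1105, -16.7764, 24.2000°)
turn_right(53.4°): centre at ρ to the right, rotate −53.4° → (5.7486, -17.0226, -29.2000° ≡ 330.8000°)
go_straight(4.19): x += 4.19·cos θ, y += 4.19·sin θ → (9.4062, -19.0667, 330.8000°)
turn_right(110.9°): centre at ρ to the right, rotate −110.9° → (10.3707, -29.3665, 219.9000°)
go_straight(1.42): x += 1.42·cos θ, y += 1.42·sin θ → (9.2813, -30.2773, 219.9000°)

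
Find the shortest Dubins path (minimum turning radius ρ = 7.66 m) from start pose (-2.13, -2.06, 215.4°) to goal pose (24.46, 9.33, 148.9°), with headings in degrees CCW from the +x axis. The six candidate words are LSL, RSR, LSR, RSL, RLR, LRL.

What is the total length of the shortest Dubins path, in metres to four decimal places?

Let ψ = atan2(Δy, Δx) = atan2(11.39, 26.59) = 23.1882° be the start→goal bearing.
Normalize: d = |goal − start| / ρ = 28.926808/7.66 = 3.776346, α = (θ_start − ψ) mod 360° = 192.2118° = 3.354729 rad, β = (θ_goal − ψ) mod 360° = 125.7118° = 2.194085 rad.
Common terms: sin α = -0.211526, cos α = -0.977372, sin β = 0.811963, cos β = -0.583709, cos(α−β) = 0.398749, d² = 14.260786. Work in radians in the unit-radius frame; every candidate has L = ρ·(t + p + q).
LSL: p² = 2 + d² − 2cos(α−β) + 2d(sin α − sin β) = 7.733188; p = √p² = 2.780861; φ = atan2(cos β − cos α, d + sin α − sin β) = 0.142039 rad; t = (φ − α) mod 2π = 3.070495 rad, q = (β − φ) mod 2π = 2.052046 rad → L = 7.66·(3.070495 + 2.780861 + 2.052046) = 7.66·7.903402 = 60.540062 m
RSR: p² = 2 + d² − 2cos(α−β) + 2d(sin β − sin α) = 23.193389; p = √p² = 4.815951; φ = atan2(cos α − cos β, d − sin α + sin β) = -0.081833 rad; t = (α − φ) mod 2π = 3.436562 rad, q = (φ − β) mod 2π = 4.007267 rad → L = 7.66·(3.436562 + 4.815951 + 4.007267) = 7.66·12.259781 = 93.909920 m
LSR: p² = d² − 2 + 2cos(α−β) + 2d(sin α + sin β) = 17.593199; p = √p² = 4.194425; φ = atan2(−cos α − cos β, d + sin α + sin β) − atan2(−2, p) = 0.787542 rad; t = (φ − α) mod 2π = 3.715999 rad, q = (φ − β) mod 2π = 4.876643 rad → L = 7.66·(3.715999 + 4.194425 + 4.876643) = 7.66·12.787066 = 97.948926 m
RSL: p² = d² − 2 + 2cos(α−β) − 2d(sin α + sin β) = 8.523370; p = √p² = 2.919481; φ = atan2(cos α + cos β, d − sin α − sin β) − atan2(2, p) = -1.057479 rad; t = (α − φ) mod 2π = 4.412208 rad, q = (β − φ) mod 2π = 3.251564 rad → L = 7.66·(4.412208 + 2.919481 + 3.251564) = 7.66·10.583254 = 81.067725 m
RLR: c = (6 − d² + 2cos(α−β) + 2d(sin α − sin β))/8 = -1.899174, |c| > 1 → infeasible
LRL: c = (6 − d² + 2cos(α−β) − 2d(sin α − sin β))/8 = 0.033351; p = 2π − arccos c = 4.745747 rad; φ = atan2(cos β − cos α, d + sin α − sin β) = 0.142039 rad; t = (φ − α + p/2) mod 2π = 5.443369 rad, q = (β − α − t + p) mod 2π = 4.424919 rad → L = 7.66·(5.443369 + 4.745747 + 4.424919) = 7.66·14.614035 = 111.943506 m
Shortest: LSL with L = 60.540062 m ≈ 60.5401 m

60.5401 m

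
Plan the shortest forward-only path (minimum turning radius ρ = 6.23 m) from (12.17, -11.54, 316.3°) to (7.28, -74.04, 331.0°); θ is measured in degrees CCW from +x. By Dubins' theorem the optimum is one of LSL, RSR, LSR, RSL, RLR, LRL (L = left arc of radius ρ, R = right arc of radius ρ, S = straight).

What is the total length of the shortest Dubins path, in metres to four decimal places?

65.1764 m

Let ψ = atan2(Δy, Δx) = atan2(-62.50, -4.89) = -94.4737° be the start→goal bearing.
Normalize: d = |goal − start| / ρ = 62.691005/6.23 = 10.062762, α = (θ_start − ψ) mod 360° = 50.7737° = 0.886168 rad, β = (θ_goal − ψ) mod 360° = 65.4737° = 1.142732 rad.
Common terms: sin α = 0.774654, cos α = 0.632385, sin β = 0.909771, cos β = 0.415111, cos(α−β) = 0.967268, d² = 101.259172. Work in radians in the unit-radius frame; every candidate has L = ρ·(t + p + q).
LSL: p² = 2 + d² − 2cos(α−β) + 2d(sin α − sin β) = 98.605346; p = √p² = 9.930022; φ = atan2(cos β − cos α, d + sin α − sin β) = -0.021882 rad; t = (φ − α) mod 2π = 5.375135 rad, q = (β − φ) mod 2π = 1.164614 rad → L = 6.23·(5.375135 + 9.930022 + 1.164614) = 6.23·16.469771 = 102.606674 m
RSR: p² = 2 + d² − 2cos(α−β) + 2d(sin β − sin α) = 104.043926; p = √p² = 10.200192; φ = atan2(cos α − cos β, d − sin α + sin β) = 0.021303 rad; t = (α − φ) mod 2π = 0.864866 rad, q = (φ − β) mod 2π = 5.161756 rad → L = 6.23·(0.864866 + 10.200192 + 5.161756) = 6.23·16.226814 = 101.093054 m
LSR: p² = d² − 2 + 2cos(α−β) + 2d(sin α + sin β) = 135.093647; p = √p² = 11.622979; φ = atan2(−cos α − cos β, d + sin α + sin β) − atan2(−2, p) = 0.081469 rad; t = (φ − α) mod 2π = 5.478486 rad, q = (φ − β) mod 2π = 5.221923 rad → L = 6.23·(5.478486 + 11.622979 + 5.221923) = 6.23·22.323389 = 139.074711 m
RSL: p² = d² − 2 + 2cos(α−β) − 2d(sin α + sin β) = 67.293767; p = √p² = 8.203278; φ = atan2(cos α + cos β, d − sin α − sin β) − atan2(2, p) = -0.114761 rad; t = (α − φ) mod 2π = 1.000929 rad, q = (β − φ) mod 2π = 1.257492 rad → L = 6.23·(1.000929 + 8.203278 + 1.257492) = 6.23·10.461699 = 65.176387 m
RLR: c = (6 − d² + 2cos(α−β) + 2d(sin α − sin β))/8 = -12.005491, |c| > 1 → infeasible
LRL: c = (6 − d² + 2cos(α−β) − 2d(sin α − sin β))/8 = -11.325668, |c| > 1 → infeasible
Shortest: RSL with L = 65.176387 m ≈ 65.1764 m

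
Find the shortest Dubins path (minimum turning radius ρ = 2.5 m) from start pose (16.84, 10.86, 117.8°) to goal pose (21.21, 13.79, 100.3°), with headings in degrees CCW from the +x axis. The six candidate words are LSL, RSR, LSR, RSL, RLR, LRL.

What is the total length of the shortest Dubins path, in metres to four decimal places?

20.4493 m

Let ψ = atan2(Δy, Δx) = atan2(2.93, 4.37) = 33.8411° be the start→goal bearing.
Normalize: d = |goal − start| / ρ = 5.261350/2.5 = 2.104540, α = (θ_start − ψ) mod 360° = 83.9589° = 1.465360 rad, β = (θ_goal − ψ) mod 360° = 66.4589° = 1.159927 rad.
Common terms: sin α = 0.994447, cos α = 0.105242, sin β = 0.916774, cos β = 0.399407, cos(α−β) = 0.953717, d² = 4.429088. Work in radians in the unit-radius frame; every candidate has L = ρ·(t + p + q).
LSL: p² = 2 + d² − 2cos(α−β) + 2d(sin α − sin β) = 4.848585; p = √p² = 2.201950; φ = atan2(cos β − cos α, d + sin α − sin β) = 0.133994 rad; t = (φ − α) mod 2π = 4.951819 rad, q = (β − φ) mod 2π = 1.025933 rad → L = 2.5·(4.951819 + 2.201950 + 1.025933) = 2.5·8.179703 = 20.449257 m
RSR: p² = 2 + d² − 2cos(α−β) + 2d(sin β − sin α) = 4.194723; p = √p² = 2.048102; φ = atan2(cos α − cos β, d − sin α + sin β) = -0.144127 rad; t = (α − φ) mod 2π = 1.609486 rad, q = (φ − β) mod 2π = 4.979132 rad → L = 2.5·(1.609486 + 2.048102 + 4.979132) = 2.5·8.636720 = 21.591801 m
LSR: p² = d² − 2 + 2cos(α−β) + 2d(sin α + sin β) = 12.381002; p = √p² = 3.518665; φ = atan2(−cos α − cos β, d + sin α + sin β) − atan2(−2, p) = 0.391847 rad; t = (φ − α) mod 2π = 5.209672 rad, q = (φ − β) mod 2π = 5.515105 rad → L = 2.5·(5.209672 + 3.518665 + 5.515105) = 2.5·14.243442 = 35.608605 m
RSL: p² = d² − 2 + 2cos(α−β) − 2d(sin α + sin β) = -3.707958 < 0 → infeasible
RLR: c = (6 − d² + 2cos(α−β) + 2d(sin α − sin β))/8 = 0.475660; p = 2π − arccos c = 5.208103 rad; φ = atan2(cos α − cos β, d − sin α + sin β) = -0.144127 rad; t = (α − φ + p/2) mod 2π = 4.213537 rad, q = (α − β − t + p) mod 2π = 1.299998 rad → L = 2.5·(4.213537 + 5.208103 + 1.299998) = 2.5·10.721638 = 26.804095 m
LRL: c = (6 − d² + 2cos(α−β) − 2d(sin α − sin β))/8 = 0.393927; p = 2π − arccos c = 5.117289 rad; φ = atan2(cos β − cos α, d + sin α − sin β) = 0.133994 rad; t = (φ − α + p/2) mod 2π = 1.227279 rad, q = (β − α − t + p) mod 2π = 3.584578 rad → L = 2.5·(1.227279 + 5.117289 + 3.584578) = 2.5·9.929145 = 24.822864 m
Shortest: LSL with L = 20.449257 m ≈ 20.4493 m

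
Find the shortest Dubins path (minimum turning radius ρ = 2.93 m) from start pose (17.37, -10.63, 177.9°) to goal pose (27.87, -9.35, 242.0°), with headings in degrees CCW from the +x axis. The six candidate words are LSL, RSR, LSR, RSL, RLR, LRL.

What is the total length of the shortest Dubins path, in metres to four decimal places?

Let ψ = atan2(Δy, Δx) = atan2(1.28, 10.50) = 6.9503° be the start→goal bearing.
Normalize: d = |goal − start| / ρ = 10.577731/2.93 = 3.610147, α = (θ_start − ψ) mod 360° = 170.9497° = 2.983635 rad, β = (θ_goal − ψ) mod 360° = 235.0497° = 4.102391 rad.
Common terms: sin α = 0.157302, cos α = -0.987551, sin β = -0.819649, cos β = -0.572866, cos(α−β) = 0.436802, d² = 13.033163. Work in radians in the unit-radius frame; every candidate has L = ρ·(t + p + q).
LSL: p² = 2 + d² − 2cos(α−β) + 2d(sin α − sin β) = 21.213433; p = √p² = 4.605804; φ = atan2(cos β − cos α, d + sin α − sin β) = 0.090157 rad; t = (φ − α) mod 2π = 3.389708 rad, q = (β − φ) mod 2π = 4.012233 rad → L = 2.93·(3.389708 + 4.605804 + 4.012233) = 2.93·12.007746 = 35.182695 m
RSR: p² = 2 + d² − 2cos(α−β) + 2d(sin β − sin α) = 7.105685; p = √p² = 2.665649; φ = atan2(cos α − cos β, d − sin α + sin β) = -0.156200 rad; t = (α − φ) mod 2π = 3.139835 rad, q = (φ − β) mod 2π = 2.024594 rad → L = 2.93·(3.139835 + 2.665649 + 2.024594) = 2.93·7.830078 = 22.942130 m
LSR: p² = d² − 2 + 2cos(α−β) + 2d(sin α + sin β) = 7.124427; p = √p² = 2.669162; φ = atan2(−cos α − cos β, d + sin α + sin β) − atan2(−2, p) = 1.129903 rad; t = (φ − α) mod 2π = 4.429454 rad, q = (φ − β) mod 2π = 3.310698 rad → L = 2.93·(4.429454 + 2.669162 + 3.310698) = 2.93·10.409313 = 30.499288 m
RSL: p² = d² − 2 + 2cos(α−β) − 2d(sin α + sin β) = 16.689106; p = √p² = 4.085230; φ = atan2(cos α + cos β, d − sin α − sin β) − atan2(2, p) = -0.805440 rad; t = (α − φ) mod 2π = 3.789075 rad, q = (β − φ) mod 2π = 4.907831 rad → L = 2.93·(3.789075 + 4.085230 + 4.907831) = 2.93·12.782135 = 37.451656 m
RLR: c = (6 − d² + 2cos(α−β) + 2d(sin α − sin β))/8 = 0.111789; p = 2π − arccos c = 4.824412 rad; φ = atan2(cos α − cos β, d − sin α + sin β) = -0.156200 rad; t = (α − φ + p/2) mod 2π = 5.552041 rad, q = (α − β − t + p) mod 2π = 4.436801 rad → L = 2.93·(5.552041 + 4.824412 + 4.436801) = 2.93·14.813254 = 43.402835 m
LRL: c = (6 − d² + 2cos(α−β) − 2d(sin α − sin β))/8 = -1.651679, |c| > 1 → infeasible
Shortest: RSR with L = 22.942130 m ≈ 22.9421 m

22.9421 m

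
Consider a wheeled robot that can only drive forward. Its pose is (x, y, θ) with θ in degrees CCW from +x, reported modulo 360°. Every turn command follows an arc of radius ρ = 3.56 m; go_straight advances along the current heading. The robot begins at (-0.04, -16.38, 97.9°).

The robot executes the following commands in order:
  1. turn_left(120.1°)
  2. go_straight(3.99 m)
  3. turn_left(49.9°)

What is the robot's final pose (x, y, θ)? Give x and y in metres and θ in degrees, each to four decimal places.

set_pose: (x, y, θ) = (-0.0400, -16.3800, 97.9000°), ρ = 3.56
turn_left(120.1°): centre at ρ to the left, rotate +120.1° → (-5.7580, -14.0640, 218.0000°)
go_straight(3.99): x += 3.99·cos θ, y += 3.99·sin θ → (-8.9021, -16.5205, 218.0000°)
turn_left(49.9°): centre at ρ to the left, rotate +49.9° → (-10.2680, -19.1953, 267.9000°)

(-10.2680, -19.1953, 267.9000°)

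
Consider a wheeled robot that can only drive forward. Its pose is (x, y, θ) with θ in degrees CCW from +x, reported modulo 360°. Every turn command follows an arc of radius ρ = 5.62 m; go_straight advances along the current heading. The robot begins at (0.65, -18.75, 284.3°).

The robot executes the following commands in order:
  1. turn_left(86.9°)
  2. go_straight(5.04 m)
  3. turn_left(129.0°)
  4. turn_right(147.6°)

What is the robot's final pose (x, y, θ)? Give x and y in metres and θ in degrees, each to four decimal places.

(18.9585, -2.1742, 352.6000°)

set_pose: (x, y, θ) = (0.6500, -18.7500, 284.3000°), ρ = 5.62
turn_left(86.9°): centre at ρ to the left, rotate +86.9° → (7.1875, -22.8748, 371.2000° ≡ 11.2000°)
go_straight(5.04): x += 5.04·cos θ, y += 5.04·sin θ → (12.1315, -21.8959, 11.2000°)
turn_left(129.0°): centre at ρ to the left, rotate +129.0° → (14.6373, -12.0652, 140.2000°)
turn_right(147.6°): centre at ρ to the right, rotate −147.6° → (18.9585, -2.1742, -7.4000° ≡ 352.6000°)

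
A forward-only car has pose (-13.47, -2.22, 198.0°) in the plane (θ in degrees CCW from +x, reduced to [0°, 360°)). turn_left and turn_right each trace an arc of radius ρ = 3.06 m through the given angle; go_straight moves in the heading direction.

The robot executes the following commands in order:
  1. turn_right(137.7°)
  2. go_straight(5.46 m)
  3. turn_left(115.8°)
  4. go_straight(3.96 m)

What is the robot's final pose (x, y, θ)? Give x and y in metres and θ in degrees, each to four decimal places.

(-20.7691, 11.7874, 176.1000°)

set_pose: (x, y, θ) = (-13.4700, -2.2200, 198.0000°), ρ = 3.06
turn_right(137.7°): centre at ρ to the right, rotate −137.7° → (-17.0736, 2.2063, 60.3000°)
go_straight(5.46): x += 5.46·cos θ, y += 5.46·sin θ → (-14.3684, 6.9491, 60.3000°)
turn_left(115.8°): centre at ρ to the left, rotate +115.8° → (-16.8183, 11.5181, 176.1000°)
go_straight(3.96): x += 3.96·cos θ, y += 3.96·sin θ → (-20.7691, 11.7874, 176.1000°)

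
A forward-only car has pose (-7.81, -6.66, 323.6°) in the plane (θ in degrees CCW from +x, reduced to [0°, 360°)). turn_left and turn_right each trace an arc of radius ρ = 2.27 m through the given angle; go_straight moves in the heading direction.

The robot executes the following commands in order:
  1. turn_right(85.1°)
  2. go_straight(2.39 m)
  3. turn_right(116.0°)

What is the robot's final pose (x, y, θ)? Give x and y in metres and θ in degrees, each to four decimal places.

(-12.3203, -11.7446, 122.5000°)

set_pose: (x, y, θ) = (-7.8100, -6.6600, 323.6000°), ρ = 2.27
turn_right(85.1°): centre at ρ to the right, rotate −85.1° → (-7.2216, -9.6732, 238.5000°)
go_straight(2.39): x += 2.39·cos θ, y += 2.39·sin θ → (-8.4703, -11.7110, 238.5000°)
turn_right(116.0°): centre at ρ to the right, rotate −116.0° → (-12.3203, -11.7446, 122.5000°)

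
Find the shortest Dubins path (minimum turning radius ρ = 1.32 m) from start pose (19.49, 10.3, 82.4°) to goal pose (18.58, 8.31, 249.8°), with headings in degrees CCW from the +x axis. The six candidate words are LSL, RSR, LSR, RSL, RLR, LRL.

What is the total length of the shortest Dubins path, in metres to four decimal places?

Let ψ = atan2(Δy, Δx) = atan2(-1.99, -0.91) = -114.5740° be the start→goal bearing.
Normalize: d = |goal − start| / ρ = 2.188196/1.32 = 1.657724, α = (θ_start − ψ) mod 360° = 196.9740° = 3.437844 rad, β = (θ_goal − ψ) mod 360° = 4.3740° = 0.076340 rad.
Common terms: sin α = -0.291937, cos α = -0.956437, sin β = 0.076266, cos β = 0.997087, cos(α−β) = -0.975917, d² = 2.748049. Work in radians in the unit-radius frame; every candidate has L = ρ·(t + p + q).
LSL: p² = 2 + d² − 2cos(α−β) + 2d(sin α − sin β) = 5.479123; p = √p² = 2.340753; φ = atan2(cos β − cos α, d + sin α − sin β) = 0.987354 rad; t = (φ − α) mod 2π = 3.832695 rad, q = (β − φ) mod 2π = 5.372171 rad → L = 1.32·(3.832695 + 2.340753 + 5.372171) = 1.32·11.545619 = 15.240217 m
RSR: p² = 2 + d² − 2cos(α−β) + 2d(sin β − sin α) = 7.920642; p = √p² = 2.814363; φ = atan2(cos α − cos β, d − sin α + sin β) = -0.767206 rad; t = (α − φ) mod 2π = 4.205051 rad, q = (φ − β) mod 2π = 5.439639 rad → L = 1.32·(4.205051 + 2.814363 + 5.439639) = 1.32·12.459053 = 16.445950 m
LSR: p² = d² − 2 + 2cos(α−β) + 2d(sin α + sin β) = -1.918831 < 0 → infeasible
RSL: p² = d² − 2 + 2cos(α−β) − 2d(sin α + sin β) = -0.488738 < 0 → infeasible
RLR: c = (6 − d² + 2cos(α−β) + 2d(sin α − sin β))/8 = 0.009920; p = 2π − arccos c = 4.722309 rad; φ = atan2(cos α − cos β, d − sin α + sin β) = -0.767206 rad; t = (α − φ + p/2) mod 2π = 0.283020 rad, q = (α − β − t + p) mod 2π = 1.517608 rad → L = 1.32·(0.283020 + 4.722309 + 1.517608) = 1.32·6.522937 = 8.610276 m
LRL: c = (6 − d² + 2cos(α−β) − 2d(sin α − sin β))/8 = 0.315110; p = 2π − arccos c = 5.032961 rad; φ = atan2(cos β − cos α, d + sin α − sin β) = 0.987354 rad; t = (φ − α + p/2) mod 2π = 0.065990 rad, q = (β − α − t + p) mod 2π = 1.605467 rad → L = 1.32·(0.065990 + 5.032961 + 1.605467) = 1.32·6.704418 = 8.849832 m
Shortest: RLR with L = 8.610276 m ≈ 8.6103 m

8.6103 m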